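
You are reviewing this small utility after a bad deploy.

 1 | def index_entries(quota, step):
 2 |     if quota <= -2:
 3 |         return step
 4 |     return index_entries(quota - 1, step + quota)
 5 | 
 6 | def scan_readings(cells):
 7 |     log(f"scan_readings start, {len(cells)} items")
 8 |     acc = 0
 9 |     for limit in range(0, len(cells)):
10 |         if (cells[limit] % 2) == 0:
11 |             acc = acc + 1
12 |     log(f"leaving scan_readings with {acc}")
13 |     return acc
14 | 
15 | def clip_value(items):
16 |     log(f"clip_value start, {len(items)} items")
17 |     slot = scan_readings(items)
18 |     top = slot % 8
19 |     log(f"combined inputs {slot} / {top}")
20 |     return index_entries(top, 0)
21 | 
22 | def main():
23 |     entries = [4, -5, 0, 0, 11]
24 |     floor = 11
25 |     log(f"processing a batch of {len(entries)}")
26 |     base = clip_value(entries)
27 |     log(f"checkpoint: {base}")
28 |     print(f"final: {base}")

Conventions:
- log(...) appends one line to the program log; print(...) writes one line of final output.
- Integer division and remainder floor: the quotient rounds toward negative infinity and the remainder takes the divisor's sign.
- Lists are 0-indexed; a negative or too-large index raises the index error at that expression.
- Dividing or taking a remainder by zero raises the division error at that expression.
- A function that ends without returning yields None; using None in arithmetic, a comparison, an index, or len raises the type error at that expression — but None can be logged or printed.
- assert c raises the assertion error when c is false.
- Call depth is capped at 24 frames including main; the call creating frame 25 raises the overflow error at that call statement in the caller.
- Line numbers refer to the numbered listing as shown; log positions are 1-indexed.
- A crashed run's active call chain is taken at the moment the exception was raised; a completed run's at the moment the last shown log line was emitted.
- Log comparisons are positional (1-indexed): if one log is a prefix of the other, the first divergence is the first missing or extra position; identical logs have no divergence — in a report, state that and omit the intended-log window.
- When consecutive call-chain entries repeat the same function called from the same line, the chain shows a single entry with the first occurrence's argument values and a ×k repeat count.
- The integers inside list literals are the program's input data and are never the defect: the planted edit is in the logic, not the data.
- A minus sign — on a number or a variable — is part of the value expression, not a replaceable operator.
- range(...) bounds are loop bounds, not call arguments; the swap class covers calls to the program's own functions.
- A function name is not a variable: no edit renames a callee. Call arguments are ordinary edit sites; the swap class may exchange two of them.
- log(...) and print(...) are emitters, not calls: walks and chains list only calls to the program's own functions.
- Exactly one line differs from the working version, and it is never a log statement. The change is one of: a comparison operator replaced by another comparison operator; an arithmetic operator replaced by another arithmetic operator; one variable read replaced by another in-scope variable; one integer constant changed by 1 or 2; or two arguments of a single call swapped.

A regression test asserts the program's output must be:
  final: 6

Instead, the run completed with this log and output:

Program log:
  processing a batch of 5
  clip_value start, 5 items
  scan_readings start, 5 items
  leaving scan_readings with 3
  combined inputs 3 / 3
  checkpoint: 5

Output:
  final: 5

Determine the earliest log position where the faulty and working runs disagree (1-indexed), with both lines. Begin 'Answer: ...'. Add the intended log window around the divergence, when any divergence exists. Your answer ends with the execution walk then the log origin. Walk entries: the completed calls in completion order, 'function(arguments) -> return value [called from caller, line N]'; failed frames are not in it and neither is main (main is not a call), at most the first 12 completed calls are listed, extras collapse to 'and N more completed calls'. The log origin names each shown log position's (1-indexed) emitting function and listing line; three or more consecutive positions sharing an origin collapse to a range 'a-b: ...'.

Answer: at position 6 the run shows 'checkpoint: 5' where the working version logs 'checkpoint: 6'.
Intended log window:
  4: leaving scan_readings with 3
  5: combined inputs 3 / 3
  6: checkpoint: 6
Execution walk:
  scan_readings([4, -5, 0, 0, 11]) -> 3  [called from clip_value, line 17]
  index_entries(-2, 5) -> 5  [called from index_entries, line 4]
  index_entries(-1, 6) -> 5  [called from index_entries, line 4]
  index_entries(0, 6) -> 5  [called from index_entries, line 4]
  index_entries(1, 5) -> 5  [called from index_entries, line 4]
  index_entries(2, 3) -> 5  [called from index_entries, line 4]
  index_entries(3, 0) -> 5  [called from clip_value, line 20]
  clip_value([4, -5, 0, 0, 11]) -> 5  [called from main, line 26]
Log origins:
  1: from main, line 25
  2: from clip_value, line 16
  3: from scan_readings, line 7
  4: from scan_readings, line 12
  5: from clip_value, line 19
  6: from main, line 27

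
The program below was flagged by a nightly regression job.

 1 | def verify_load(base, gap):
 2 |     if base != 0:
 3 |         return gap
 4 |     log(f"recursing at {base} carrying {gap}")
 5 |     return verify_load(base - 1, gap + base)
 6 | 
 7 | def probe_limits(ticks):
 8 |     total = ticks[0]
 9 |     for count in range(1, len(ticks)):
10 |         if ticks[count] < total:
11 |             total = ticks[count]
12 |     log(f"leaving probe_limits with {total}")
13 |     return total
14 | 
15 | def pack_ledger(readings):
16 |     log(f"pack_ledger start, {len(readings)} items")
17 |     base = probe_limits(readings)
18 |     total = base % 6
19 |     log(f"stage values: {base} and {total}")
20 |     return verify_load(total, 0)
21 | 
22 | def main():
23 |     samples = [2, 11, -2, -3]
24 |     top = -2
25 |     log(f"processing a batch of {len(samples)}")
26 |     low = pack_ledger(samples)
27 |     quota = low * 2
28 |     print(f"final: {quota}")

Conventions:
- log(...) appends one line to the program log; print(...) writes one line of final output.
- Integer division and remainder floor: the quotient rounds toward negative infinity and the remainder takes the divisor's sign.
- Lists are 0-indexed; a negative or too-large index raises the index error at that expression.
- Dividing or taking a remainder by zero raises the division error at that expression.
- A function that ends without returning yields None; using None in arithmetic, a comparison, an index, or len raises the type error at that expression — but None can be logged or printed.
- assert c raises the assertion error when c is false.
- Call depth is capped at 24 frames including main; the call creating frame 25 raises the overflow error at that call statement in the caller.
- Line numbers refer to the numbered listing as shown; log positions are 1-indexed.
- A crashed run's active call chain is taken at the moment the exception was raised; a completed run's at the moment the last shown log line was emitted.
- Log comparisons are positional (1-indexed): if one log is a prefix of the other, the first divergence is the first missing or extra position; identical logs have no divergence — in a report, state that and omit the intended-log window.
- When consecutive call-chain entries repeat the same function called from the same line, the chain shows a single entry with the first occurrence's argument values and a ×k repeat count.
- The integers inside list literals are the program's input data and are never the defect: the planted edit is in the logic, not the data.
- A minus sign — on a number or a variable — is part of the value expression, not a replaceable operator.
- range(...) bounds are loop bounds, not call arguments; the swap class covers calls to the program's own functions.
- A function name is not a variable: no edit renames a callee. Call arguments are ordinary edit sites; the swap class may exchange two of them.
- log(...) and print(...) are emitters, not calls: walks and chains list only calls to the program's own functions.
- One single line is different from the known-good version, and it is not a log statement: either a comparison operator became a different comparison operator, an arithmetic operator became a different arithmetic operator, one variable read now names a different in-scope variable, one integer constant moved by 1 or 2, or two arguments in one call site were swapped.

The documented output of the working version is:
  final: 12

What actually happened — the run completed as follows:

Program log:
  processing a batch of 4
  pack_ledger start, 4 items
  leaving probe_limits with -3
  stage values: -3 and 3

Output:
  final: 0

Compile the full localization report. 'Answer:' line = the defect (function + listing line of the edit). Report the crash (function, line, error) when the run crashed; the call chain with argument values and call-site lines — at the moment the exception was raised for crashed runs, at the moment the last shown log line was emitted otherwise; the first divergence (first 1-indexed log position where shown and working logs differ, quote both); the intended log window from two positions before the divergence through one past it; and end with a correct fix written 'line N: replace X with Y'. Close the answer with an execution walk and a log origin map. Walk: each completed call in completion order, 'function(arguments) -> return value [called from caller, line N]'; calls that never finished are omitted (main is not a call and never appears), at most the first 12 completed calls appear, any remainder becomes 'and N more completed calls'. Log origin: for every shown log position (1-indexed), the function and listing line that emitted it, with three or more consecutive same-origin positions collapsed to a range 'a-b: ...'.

Answer: the defect is in verify_load at line 2.
The tell: A complete run would log 'recursing at 3 carrying 0' next, but this one stopped at 4 lines.
Call chain: main -> pack_ledger([2, 11, -2, -3]) (called at line 26).
First divergence: position 5 — after 4 matching lines the faulty run goes silent; intended next line 'recursing at 3 carrying 0'.
Intended log window:
  3: leaving probe_limits with -3
  4: stage values: -3 and 3
  5: recursing at 3 carrying 0
  6: recursing at 2 carrying 3
Execution walk:
  probe_limits([2, 11, -2, -3]) -> -3  [called from pack_ledger, line 17]
  verify_load(3, 0) -> 0  [called from pack_ledger, line 20]
  pack_ledger([2, 11, -2, -3]) -> 0  [called from main, line 26]
Log origin:
  1: from main, line 25
  2: from pack_ledger, line 16
  3: from probe_limits, line 12
  4: from pack_ledger, line 19
A correct fix: line 2: replace `!=` with `<=`.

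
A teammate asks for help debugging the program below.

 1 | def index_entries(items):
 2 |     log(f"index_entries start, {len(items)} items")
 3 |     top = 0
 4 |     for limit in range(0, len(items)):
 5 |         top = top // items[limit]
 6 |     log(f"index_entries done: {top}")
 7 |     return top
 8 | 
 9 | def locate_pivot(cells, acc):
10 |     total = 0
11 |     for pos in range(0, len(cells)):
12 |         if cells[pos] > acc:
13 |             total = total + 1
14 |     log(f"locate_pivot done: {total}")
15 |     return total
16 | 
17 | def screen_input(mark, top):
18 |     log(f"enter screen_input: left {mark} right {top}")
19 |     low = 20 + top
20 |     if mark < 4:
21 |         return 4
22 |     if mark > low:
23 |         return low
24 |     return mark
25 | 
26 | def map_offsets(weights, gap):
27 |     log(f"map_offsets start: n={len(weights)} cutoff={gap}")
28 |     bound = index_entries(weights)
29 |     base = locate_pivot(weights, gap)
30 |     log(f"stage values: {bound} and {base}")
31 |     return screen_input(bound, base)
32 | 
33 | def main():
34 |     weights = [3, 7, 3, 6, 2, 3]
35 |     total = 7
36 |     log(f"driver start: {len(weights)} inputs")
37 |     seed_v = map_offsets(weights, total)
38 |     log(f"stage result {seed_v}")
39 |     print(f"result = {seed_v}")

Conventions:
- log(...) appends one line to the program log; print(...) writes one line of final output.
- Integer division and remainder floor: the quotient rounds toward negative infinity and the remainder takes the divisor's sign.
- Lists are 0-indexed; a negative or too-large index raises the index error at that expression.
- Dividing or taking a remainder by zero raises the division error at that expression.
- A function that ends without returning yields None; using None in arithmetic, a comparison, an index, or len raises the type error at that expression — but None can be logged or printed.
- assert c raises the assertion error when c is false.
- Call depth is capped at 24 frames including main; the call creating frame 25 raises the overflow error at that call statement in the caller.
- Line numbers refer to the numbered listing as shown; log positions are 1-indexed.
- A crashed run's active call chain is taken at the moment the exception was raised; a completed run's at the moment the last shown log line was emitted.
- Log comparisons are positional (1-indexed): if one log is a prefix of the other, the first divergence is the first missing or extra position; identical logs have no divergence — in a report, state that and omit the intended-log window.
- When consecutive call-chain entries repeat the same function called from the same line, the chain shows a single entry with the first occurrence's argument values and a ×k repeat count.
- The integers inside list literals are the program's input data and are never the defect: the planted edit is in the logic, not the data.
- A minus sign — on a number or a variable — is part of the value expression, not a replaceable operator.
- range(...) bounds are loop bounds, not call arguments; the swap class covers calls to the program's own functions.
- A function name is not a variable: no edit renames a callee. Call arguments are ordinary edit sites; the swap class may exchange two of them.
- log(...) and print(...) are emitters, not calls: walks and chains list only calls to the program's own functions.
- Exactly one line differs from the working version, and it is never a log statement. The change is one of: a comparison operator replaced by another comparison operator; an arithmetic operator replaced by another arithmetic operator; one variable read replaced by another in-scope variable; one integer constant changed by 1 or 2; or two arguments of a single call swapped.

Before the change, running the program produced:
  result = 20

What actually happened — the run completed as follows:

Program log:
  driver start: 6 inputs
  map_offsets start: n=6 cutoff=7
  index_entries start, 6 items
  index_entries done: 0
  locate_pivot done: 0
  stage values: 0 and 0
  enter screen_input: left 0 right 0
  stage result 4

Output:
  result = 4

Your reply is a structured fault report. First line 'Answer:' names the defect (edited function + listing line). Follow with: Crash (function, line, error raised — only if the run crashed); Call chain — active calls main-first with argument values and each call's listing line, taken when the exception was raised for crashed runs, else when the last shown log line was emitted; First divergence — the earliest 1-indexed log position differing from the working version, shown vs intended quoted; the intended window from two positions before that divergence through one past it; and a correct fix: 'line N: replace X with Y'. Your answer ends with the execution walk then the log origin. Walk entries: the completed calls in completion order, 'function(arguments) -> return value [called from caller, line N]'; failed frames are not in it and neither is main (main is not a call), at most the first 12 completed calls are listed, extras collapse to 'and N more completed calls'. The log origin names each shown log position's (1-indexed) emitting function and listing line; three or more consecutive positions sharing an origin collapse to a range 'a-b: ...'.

Answer: the defect is in index_entries at line 5.
The tell: Position 4 is the first bad log line: 'index_entries done: 0' should read 'index_entries done: 24'.
Call chain: main.
First divergence: at position 4 the run shows 'index_entries done: 0' where the working version logs 'index_entries done: 24'.
Intended log window:
  2: map_offsets start: n=6 cutoff=7
  3: index_entries start, 6 items
  4: index_entries done: 24
  5: locate_pivot done: 0
Execution walk:
  index_entries([3, 7, 3, 6, 2, 3]) -> 0  [called from map_offsets, line 28]
  locate_pivot([3, 7, 3, 6, 2, 3], 7) -> 0  [called from map_offsets, line 29]
  screen_input(0, 0) -> 4  [called from map_offsets, line 31]
  map_offsets([3, 7, 3, 6, 2, 3], 7) -> 4  [called from main, line 37]
Log origin:
  1: from main, line 36
  2: from map_offsets, line 27
  3: from index_entries, line 2
  4: from index_entries, line 6
  5: from locate_pivot, line 14
  6: from map_offsets, line 30
  7: from screen_input, line 18
  8: from main, line 38
A correct fix: line 5: replace `//` with `+`.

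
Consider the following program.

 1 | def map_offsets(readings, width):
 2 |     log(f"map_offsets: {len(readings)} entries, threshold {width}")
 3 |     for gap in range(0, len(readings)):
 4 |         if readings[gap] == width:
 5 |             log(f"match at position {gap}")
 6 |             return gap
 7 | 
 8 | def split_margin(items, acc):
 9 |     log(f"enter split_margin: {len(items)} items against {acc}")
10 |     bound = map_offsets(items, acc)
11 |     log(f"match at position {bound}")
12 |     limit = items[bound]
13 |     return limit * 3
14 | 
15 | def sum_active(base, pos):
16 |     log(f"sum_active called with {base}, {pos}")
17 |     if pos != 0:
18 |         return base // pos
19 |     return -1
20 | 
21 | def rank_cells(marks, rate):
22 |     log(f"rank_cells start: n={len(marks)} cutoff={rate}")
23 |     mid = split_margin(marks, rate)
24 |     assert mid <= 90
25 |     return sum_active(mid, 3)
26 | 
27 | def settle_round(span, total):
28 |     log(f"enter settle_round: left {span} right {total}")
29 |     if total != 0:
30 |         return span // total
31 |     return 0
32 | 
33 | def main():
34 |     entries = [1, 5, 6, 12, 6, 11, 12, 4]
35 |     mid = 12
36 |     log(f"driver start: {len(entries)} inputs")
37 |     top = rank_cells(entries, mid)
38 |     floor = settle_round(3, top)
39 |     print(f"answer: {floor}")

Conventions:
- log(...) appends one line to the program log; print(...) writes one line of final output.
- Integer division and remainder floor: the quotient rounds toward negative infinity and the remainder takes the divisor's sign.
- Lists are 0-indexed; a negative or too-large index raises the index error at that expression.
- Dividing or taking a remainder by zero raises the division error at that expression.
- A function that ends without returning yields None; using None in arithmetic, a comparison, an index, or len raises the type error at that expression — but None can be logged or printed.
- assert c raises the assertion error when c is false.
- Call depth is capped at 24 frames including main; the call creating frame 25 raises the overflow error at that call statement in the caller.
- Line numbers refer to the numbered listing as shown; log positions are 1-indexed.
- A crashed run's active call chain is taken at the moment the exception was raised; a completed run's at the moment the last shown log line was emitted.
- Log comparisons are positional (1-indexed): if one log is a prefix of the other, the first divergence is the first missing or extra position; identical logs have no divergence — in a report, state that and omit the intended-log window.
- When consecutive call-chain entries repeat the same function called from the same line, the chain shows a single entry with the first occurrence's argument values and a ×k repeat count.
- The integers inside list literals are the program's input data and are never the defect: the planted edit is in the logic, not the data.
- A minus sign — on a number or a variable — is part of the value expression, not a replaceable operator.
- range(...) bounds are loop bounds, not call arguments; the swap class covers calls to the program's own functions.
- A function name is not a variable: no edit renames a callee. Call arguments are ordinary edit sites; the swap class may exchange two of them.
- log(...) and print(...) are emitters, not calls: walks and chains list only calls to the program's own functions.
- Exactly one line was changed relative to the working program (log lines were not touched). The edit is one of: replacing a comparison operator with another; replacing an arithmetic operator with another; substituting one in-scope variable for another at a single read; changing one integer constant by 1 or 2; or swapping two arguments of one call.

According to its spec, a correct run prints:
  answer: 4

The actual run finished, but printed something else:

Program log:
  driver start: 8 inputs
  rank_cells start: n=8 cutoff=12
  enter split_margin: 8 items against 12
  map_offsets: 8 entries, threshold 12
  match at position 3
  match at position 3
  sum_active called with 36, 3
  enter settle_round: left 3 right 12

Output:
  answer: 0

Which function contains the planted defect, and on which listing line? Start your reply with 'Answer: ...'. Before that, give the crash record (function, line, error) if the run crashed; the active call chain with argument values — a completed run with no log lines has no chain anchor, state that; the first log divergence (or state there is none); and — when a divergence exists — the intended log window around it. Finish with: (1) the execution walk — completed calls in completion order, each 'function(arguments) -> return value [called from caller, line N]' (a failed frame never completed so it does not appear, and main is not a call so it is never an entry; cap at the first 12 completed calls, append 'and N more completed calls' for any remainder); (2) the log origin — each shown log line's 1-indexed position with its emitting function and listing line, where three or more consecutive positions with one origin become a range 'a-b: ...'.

Answer: the defect is in main at line 38.
The tell: The log first diverges at position 8: the faulty run prints 'enter settle_round: left 3 right 12' where the working version prints 'enter settle_round: left 12 right 3'.
Call chain: main -> settle_round(3, 12) (called at line 38).
First divergence: position 8; shown 'enter settle_round: left 3 right 12' vs intended 'enter settle_round: left 12 right 3'.
Intended log window:
  6: match at position 3
  7: sum_active called with 36, 3
  8: enter settle_round: left 12 right 3
Execution walk:
  map_offsets([1, 5, 6, 12, 6, 11, 12, 4], 12) -> 3  [called from split_margin, line 10]
  split_margin([1, 5, 6, 12, 6, 11, 12, 4], 12) -> 36  [called from rank_cells, line 23]
  sum_active(36, 3) -> 12  [called from rank_cells, line 25]
  rank_cells([1, 5, 6, 12, 6, 11, 12, 4], 12) -> 12  [called from main, line 37]
  settle_round(3, 12) -> 0  [called from main, line 38]
Log line origins:
  1: logged in main at line 36
  2: logged in rank_cells at line 22
  3: logged in split_margin at line 9
  4: logged in map_offsets at line 2
  5: logged in map_offsets at line 5
  6: logged in split_margin at line 11
  7: logged in sum_active at line 16
  8: logged in settle_round at line 28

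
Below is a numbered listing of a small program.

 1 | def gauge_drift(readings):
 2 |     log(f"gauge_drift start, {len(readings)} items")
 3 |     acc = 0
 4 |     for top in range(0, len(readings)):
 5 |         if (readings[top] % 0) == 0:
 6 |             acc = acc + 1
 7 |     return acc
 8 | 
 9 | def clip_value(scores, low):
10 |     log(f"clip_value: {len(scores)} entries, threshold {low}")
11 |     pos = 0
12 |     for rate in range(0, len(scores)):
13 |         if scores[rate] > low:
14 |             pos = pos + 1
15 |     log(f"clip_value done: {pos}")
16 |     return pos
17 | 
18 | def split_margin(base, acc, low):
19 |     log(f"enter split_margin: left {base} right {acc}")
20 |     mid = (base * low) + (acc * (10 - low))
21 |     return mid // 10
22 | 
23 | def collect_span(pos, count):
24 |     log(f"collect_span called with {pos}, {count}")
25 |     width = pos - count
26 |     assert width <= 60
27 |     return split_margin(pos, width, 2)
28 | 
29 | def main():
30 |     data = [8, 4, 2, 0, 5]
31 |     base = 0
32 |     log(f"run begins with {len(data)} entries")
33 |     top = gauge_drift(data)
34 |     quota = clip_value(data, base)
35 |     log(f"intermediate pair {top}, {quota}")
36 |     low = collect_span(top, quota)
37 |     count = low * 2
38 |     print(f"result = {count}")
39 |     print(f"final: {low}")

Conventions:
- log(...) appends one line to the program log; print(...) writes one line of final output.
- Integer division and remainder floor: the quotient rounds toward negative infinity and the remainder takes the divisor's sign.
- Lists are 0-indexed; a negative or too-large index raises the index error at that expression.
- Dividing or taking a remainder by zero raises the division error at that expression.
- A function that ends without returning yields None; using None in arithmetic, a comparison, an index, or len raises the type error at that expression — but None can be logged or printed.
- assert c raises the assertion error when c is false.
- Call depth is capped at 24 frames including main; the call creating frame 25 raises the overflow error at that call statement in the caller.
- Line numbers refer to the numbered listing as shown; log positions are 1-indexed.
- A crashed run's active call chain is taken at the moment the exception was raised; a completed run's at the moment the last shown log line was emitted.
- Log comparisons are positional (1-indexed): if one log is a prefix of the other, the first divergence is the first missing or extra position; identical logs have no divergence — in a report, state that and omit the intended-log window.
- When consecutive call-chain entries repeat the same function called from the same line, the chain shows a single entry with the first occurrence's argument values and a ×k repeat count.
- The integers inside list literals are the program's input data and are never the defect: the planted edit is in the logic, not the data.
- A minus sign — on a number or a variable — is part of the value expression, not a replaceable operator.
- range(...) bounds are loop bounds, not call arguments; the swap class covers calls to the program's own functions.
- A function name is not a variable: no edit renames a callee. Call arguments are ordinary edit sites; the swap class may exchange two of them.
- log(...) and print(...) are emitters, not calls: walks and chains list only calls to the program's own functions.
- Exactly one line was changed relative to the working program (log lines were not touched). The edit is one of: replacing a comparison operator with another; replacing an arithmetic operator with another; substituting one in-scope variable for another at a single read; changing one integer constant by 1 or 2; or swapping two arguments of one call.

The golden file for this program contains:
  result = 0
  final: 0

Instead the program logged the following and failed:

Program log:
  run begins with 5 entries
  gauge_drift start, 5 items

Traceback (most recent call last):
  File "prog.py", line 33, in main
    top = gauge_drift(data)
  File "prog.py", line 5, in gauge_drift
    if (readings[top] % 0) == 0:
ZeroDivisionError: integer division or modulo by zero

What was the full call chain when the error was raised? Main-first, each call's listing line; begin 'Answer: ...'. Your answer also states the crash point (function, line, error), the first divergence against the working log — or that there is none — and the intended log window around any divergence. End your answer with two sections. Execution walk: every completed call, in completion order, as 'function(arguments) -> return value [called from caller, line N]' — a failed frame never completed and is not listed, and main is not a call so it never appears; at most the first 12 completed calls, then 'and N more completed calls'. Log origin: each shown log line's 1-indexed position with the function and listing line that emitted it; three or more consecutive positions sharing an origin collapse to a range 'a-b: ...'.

Answer: main -> gauge_drift (called at line 33).
The tell: A complete run would log 'clip_value: 5 entries, threshold 0' next, but this one stopped at 2 lines.
Crash: gauge_drift, line 5, ZeroDivisionError.
First divergence: position 3 (shown log ended at 2 lines; the working version continues: 'clip_value: 5 entries, threshold 0').
Intended log window:
  1: run begins with 5 entries
  2: gauge_drift start, 5 items
  3: clip_value: 5 entries, threshold 0
  4: clip_value done: 4
Execution walk:
  (no call completed)
Origin of each log line:
  1: emitted by main (line 32)
  2: emitted by gauge_drift (line 2)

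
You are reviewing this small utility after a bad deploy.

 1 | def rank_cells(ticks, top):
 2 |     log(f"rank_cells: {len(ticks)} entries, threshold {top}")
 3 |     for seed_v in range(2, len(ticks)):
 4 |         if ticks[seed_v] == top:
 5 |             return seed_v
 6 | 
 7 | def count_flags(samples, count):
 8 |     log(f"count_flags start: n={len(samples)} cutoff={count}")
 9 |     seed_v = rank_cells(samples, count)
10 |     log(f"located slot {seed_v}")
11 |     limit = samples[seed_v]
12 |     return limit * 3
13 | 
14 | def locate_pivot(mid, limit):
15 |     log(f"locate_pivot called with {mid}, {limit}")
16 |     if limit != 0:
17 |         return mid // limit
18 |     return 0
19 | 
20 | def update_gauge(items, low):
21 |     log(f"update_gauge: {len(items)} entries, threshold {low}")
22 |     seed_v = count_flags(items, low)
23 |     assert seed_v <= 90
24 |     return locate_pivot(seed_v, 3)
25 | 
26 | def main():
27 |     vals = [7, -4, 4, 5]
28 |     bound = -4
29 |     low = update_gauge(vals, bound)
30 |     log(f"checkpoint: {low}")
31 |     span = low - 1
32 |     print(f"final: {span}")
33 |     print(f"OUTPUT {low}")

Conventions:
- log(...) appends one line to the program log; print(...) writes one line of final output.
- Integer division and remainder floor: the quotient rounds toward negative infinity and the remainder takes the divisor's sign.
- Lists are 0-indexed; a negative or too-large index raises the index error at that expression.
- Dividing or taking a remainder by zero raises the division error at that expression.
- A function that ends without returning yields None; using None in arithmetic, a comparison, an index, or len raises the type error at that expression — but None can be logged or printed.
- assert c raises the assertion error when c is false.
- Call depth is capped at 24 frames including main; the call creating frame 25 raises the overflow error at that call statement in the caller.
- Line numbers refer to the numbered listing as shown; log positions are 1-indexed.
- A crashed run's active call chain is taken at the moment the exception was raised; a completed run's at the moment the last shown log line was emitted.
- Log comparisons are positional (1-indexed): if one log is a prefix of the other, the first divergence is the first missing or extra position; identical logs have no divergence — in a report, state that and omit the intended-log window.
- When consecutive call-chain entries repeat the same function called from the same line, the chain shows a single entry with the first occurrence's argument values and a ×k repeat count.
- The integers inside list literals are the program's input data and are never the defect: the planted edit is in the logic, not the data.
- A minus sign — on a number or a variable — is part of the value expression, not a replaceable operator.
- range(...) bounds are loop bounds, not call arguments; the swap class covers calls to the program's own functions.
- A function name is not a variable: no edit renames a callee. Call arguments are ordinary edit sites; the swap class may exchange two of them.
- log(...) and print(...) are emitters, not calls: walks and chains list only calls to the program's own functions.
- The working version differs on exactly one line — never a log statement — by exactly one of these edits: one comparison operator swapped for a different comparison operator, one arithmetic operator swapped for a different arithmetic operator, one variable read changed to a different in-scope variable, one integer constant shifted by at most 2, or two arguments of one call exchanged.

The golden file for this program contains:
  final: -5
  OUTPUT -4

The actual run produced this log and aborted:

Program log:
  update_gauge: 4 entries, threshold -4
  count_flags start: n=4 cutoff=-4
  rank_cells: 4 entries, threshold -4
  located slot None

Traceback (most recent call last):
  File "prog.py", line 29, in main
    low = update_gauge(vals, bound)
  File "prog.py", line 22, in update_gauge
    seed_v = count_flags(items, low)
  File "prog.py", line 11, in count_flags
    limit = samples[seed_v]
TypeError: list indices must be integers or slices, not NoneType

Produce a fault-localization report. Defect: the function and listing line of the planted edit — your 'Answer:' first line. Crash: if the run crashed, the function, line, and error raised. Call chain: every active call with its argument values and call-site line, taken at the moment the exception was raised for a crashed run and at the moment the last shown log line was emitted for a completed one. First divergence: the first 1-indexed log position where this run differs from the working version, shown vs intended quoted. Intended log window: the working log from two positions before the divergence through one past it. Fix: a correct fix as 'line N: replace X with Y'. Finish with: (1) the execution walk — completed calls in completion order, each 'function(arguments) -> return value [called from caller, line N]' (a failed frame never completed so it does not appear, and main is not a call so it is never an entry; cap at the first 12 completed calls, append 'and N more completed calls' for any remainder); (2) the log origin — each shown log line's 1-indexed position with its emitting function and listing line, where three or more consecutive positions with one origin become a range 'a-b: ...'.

Answer: the defect is in rank_cells at line 3.
Key fact: Log line 4 is where behavior first shows: 'located slot None' appears instead of 'located slot 1'.
Crash: count_flags, line 11, TypeError.
Call chain: main -> update_gauge([7, -4, 4, 5], -4) (called at line 29) -> count_flags([7, -4, 4, 5], -4) (called at line 22).
First divergence: position 4 — the shown line 'located slot None' should read 'located slot 1'.
Intended log window:
  2: count_flags start: n=4 cutoff=-4
  3: rank_cells: 4 entries, threshold -4
  4: located slot 1
  5: locate_pivot called with -12, 3
Execution walk:
  rank_cells([7, -4, 4, 5], -4) -> None  [called from count_flags, line 9]
Log origin:
  1 — update_gauge, line 21
  2 — count_flags, line 8
  3 — rank_cells, line 2
  4 — count_flags, line 10
A correct fix: line 3: replace `2` with `0`.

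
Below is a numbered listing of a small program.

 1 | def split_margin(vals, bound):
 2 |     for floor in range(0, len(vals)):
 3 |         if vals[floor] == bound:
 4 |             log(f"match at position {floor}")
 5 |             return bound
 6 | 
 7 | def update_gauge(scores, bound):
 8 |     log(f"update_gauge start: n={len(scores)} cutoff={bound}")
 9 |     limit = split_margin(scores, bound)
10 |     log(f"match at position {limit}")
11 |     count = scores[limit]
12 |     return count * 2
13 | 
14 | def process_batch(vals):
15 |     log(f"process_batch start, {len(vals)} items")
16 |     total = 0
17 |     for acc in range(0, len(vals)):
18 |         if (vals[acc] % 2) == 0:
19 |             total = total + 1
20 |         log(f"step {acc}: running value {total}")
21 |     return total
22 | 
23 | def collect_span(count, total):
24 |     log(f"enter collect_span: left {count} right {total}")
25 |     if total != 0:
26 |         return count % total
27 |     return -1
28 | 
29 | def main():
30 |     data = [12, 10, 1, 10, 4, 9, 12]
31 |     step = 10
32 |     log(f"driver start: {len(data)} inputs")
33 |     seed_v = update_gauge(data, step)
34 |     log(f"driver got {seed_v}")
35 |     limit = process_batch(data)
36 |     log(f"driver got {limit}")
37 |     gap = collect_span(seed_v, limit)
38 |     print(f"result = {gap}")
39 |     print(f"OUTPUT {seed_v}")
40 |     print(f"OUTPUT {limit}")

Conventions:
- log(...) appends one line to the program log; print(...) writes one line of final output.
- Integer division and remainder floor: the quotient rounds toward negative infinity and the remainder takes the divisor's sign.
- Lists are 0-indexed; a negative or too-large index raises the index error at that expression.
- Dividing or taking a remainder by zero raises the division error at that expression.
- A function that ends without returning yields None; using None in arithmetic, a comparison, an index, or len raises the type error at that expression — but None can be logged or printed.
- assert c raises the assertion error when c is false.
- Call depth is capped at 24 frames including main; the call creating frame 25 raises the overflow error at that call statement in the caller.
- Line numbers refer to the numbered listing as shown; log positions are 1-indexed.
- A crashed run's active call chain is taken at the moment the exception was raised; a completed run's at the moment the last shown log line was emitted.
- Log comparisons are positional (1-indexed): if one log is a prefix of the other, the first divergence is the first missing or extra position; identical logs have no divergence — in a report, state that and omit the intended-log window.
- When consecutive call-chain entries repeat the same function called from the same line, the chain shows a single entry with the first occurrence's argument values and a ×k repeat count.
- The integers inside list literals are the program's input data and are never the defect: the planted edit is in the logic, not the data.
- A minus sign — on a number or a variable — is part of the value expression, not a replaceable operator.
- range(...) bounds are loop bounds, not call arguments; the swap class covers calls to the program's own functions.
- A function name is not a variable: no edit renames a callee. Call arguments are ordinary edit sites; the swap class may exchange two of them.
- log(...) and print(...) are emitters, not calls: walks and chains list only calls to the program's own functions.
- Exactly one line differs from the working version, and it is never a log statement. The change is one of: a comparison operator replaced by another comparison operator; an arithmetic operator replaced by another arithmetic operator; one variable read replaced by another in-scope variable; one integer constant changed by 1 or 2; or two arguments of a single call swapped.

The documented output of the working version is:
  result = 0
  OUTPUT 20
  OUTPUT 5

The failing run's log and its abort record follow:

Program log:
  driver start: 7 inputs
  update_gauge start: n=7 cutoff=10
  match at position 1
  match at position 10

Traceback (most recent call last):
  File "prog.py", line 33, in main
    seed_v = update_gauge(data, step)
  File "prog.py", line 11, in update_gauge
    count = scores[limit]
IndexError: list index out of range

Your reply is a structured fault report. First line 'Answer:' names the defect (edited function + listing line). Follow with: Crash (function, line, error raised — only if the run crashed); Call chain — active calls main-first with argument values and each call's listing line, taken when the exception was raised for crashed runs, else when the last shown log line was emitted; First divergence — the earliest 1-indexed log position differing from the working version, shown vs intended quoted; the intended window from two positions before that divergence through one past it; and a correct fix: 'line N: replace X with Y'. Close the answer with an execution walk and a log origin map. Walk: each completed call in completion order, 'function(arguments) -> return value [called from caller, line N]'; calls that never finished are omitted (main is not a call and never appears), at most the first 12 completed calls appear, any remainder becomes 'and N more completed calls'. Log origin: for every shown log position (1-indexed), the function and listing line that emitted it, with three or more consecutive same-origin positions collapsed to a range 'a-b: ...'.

Answer: the defect is in split_margin at line 5.
Core observation: The log first diverges at position 4: the faulty run prints 'match at position 10' where the working version prints 'match at position 1'.
Crash: update_gauge, line 11, IndexError.
Call chain: main -> update_gauge([12, 10, 1, 10, 4, 9, 12], 10) (called at line 33).
First divergence: position 4 — the shown line 'match at position 10' should read 'match at position 1'.
Intended log window:
  2: update_gauge start: n=7 cutoff=10
  3: match at position 1
  4: match at position 1
  5: driver got 20
Execution walk:
  split_margin([12, 10, 1, 10, 4, 9, 12], 10) -> 10  [called from update_gauge, line 9]
Log origin:
  1: emitted by main (line 32)
  2: emitted by update_gauge (line 8)
  3: emitted by split_margin (line 4)
  4: emitted by update_gauge (line 10)
A correct fix: line 5: replace `bound` with `floor`.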